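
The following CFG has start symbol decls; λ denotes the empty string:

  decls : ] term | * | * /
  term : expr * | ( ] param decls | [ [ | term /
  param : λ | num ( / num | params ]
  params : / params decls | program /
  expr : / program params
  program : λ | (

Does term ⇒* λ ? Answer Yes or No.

No

Nullable nonterminals: param, program.
No production of term has an RHS whose symbols are all nullable, so term is not nullable.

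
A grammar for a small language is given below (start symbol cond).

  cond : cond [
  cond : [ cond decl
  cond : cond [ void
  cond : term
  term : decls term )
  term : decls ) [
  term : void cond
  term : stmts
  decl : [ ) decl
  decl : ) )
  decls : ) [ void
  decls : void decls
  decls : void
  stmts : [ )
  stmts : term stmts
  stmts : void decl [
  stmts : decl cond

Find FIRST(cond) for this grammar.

{ ), [, void }

From cond : cond [: add FIRST(cond) = { ), [, void }.
cond : [ cond decl contributes {[}.
From cond : cond [ void: add FIRST(cond) = { ), [, void }.
From cond : term: add FIRST(term) = { ), [, void }.
Union: FIRST(cond) = { ), [, void }.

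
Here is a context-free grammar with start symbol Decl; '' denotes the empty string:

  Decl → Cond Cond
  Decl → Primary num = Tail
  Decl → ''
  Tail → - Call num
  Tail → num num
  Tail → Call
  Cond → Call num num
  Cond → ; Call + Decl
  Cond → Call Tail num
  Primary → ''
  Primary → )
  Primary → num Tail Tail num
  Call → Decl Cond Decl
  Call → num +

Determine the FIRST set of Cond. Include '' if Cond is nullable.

{ ), ;, num }

From Cond → Call num num: add FIRST(Call) = { ), ;, num }.
Cond → ; Call + Decl contributes {;}.
From Cond → Call Tail num: add FIRST(Call) = { ), ;, num }.
Union: FIRST(Cond) = { ), ;, num }.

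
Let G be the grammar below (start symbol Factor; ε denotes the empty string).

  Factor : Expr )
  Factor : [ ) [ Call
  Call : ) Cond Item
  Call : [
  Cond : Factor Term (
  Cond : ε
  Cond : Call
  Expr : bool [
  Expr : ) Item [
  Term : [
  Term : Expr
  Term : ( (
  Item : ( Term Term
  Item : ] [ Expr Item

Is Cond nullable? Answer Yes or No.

Cond has an ε-production, so Cond ⇒ ε.

Yes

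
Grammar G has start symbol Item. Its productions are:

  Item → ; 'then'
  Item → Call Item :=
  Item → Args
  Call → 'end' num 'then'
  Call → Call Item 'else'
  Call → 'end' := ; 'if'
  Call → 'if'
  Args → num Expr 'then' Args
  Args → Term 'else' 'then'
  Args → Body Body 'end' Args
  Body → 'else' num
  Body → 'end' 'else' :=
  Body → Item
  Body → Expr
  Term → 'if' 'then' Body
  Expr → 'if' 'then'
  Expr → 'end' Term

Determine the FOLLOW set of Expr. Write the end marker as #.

{ 'else', 'end', 'if', 'then', ;, num }

In Args → num Expr 'then' Args: add FIRST('then' Args) = { 'then' }.
In Body → Expr: Expr is at the end, add FOLLOW(Body) = { 'else', 'end', 'if', 'then', ;, num }.
Union: FOLLOW(Expr) = { 'else', 'end', 'if', 'then', ;, num }.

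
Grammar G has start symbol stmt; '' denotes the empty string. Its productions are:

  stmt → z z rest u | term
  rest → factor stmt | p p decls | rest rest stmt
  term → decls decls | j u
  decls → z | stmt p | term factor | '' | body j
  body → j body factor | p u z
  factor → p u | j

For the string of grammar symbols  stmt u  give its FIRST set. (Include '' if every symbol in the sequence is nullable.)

Add FIRST(stmt)\{''} = { j, p, z }; stmt is nullable, continue.
u is a terminal; add {u} and stop.

{ j, p, u, z }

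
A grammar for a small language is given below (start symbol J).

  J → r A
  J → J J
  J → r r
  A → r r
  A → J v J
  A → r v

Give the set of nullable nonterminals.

No nonterminal has an empty production or an RHS whose symbols are all nullable.

{ } (none)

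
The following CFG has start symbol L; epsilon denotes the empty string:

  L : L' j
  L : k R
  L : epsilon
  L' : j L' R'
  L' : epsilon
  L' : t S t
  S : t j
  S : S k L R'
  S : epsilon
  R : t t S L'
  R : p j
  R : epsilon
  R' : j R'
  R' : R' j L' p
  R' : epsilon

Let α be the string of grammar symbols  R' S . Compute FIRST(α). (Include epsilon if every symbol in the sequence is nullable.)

Add FIRST(R')\{epsilon} = { j }; R' is nullable, continue.
Add FIRST(S)\{epsilon} = { k, t }; S is nullable, continue.
Every symbol is nullable, so include epsilon.

{ j, k, t, epsilon }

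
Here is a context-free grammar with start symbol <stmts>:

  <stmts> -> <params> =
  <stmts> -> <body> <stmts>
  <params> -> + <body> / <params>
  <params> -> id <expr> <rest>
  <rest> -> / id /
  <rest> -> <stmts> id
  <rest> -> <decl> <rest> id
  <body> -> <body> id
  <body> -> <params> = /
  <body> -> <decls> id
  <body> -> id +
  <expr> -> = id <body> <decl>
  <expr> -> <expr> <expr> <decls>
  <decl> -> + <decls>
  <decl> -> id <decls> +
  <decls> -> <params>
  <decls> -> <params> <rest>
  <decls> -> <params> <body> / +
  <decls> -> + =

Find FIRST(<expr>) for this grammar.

<expr> -> = id <body> <decl> contributes {=}.
From <expr> -> <expr> <expr> <decls>: add FIRST(<expr>) = { = }.
Union: FIRST(<expr>) = { = }.

{ = }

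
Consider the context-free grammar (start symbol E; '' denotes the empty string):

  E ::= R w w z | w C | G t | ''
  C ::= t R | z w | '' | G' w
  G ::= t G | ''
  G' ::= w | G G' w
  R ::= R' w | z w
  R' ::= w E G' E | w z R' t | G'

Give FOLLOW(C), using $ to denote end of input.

In E ::= w C: C is at the end, add FOLLOW(E) = { $, t, w }.
Union: FOLLOW(C) = { $, t, w }.

{ $, t, w }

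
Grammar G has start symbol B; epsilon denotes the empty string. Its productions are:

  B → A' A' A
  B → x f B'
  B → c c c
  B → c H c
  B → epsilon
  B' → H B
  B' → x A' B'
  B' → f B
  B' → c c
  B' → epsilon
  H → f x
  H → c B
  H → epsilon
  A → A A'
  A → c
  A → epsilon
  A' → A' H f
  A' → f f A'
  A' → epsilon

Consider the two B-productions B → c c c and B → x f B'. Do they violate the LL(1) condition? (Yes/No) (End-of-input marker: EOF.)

FIRST(c c c) = { c } and FIRST(x f B') = { x }.
The FIRST sets are disjoint and neither alternative is nullable — no conflict.

No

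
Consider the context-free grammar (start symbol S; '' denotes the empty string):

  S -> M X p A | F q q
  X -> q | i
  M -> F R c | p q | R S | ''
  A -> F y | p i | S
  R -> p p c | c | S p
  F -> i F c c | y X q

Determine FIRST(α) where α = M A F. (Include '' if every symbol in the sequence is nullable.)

{ c, i, p, q, y }

Add FIRST(M)\{''} = { c, i, p, q, y }; M is nullable, continue.
Add FIRST(A) = { c, i, p, q, y }; A is not nullable, stop.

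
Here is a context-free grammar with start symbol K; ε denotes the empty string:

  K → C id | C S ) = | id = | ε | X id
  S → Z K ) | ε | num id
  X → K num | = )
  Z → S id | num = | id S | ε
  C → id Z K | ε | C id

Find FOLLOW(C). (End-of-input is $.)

{ ), =, id, num }

In K → C id: add FIRST(id) = { id }.
In K → C S ) =: add FIRST(S ) =) = { ), =, id, num }.
In C → C id: add FIRST(id) = { id }.
Union: FOLLOW(C) = { ), =, id, num }.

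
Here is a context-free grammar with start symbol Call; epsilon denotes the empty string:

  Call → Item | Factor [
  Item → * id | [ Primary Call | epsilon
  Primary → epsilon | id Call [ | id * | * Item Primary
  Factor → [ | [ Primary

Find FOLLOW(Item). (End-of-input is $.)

{ $, *, [, id }

In Call → Item: Item is at the end, add FOLLOW(Call) = { $, *, [, id }.
In Primary → * Item Primary: add FIRST(Primary)\{epsilon} = { *, id }.
  Since Primary is nullable, also add FOLLOW(Primary) = { $, *, [, id }.
Union: FOLLOW(Item) = { $, *, [, id }.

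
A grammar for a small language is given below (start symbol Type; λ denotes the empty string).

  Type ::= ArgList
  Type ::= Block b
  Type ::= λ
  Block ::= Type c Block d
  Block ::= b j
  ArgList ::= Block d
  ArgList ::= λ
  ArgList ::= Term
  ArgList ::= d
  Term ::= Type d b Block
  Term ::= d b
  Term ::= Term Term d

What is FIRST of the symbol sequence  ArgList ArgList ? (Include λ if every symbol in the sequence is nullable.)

{ b, c, d, λ }

Add FIRST(ArgList)\{λ} = { b, c, d }; ArgList is nullable, continue.
Add FIRST(ArgList)\{λ} = { b, c, d }; ArgList is nullable, continue.
Every symbol is nullable, so include λ.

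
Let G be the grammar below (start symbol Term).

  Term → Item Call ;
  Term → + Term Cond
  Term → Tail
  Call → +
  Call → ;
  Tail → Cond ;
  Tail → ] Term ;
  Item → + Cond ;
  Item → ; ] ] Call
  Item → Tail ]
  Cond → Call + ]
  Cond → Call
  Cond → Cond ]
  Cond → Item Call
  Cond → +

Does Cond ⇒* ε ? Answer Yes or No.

No

No nonterminal in this grammar is nullable.
No production of Cond has an RHS whose symbols are all nullable, so Cond is not nullable.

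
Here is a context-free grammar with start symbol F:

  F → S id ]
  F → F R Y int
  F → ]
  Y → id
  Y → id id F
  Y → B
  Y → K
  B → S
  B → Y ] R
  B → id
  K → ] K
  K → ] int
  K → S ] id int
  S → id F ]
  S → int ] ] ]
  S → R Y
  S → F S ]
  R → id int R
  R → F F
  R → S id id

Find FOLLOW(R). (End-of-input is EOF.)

{ ], id, int }

In F → F R Y int: add FIRST(Y int) = { ], id, int }.
In B → Y ] R: R is at the end, add FOLLOW(B) = { ], id, int }.
In S → R Y: add FIRST(Y) = { ], id, int }.
In R → id int R: R is at the end, add FOLLOW(R) = { ], id, int }.
Union: FOLLOW(R) = { ], id, int }.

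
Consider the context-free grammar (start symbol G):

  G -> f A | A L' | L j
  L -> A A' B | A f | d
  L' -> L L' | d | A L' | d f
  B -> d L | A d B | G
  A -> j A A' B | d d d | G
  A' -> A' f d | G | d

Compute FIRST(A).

{ d, f, j }

A -> j A A' B contributes {j}.
A -> d d d contributes {d}.
From A -> G: add FIRST(G) = { d, f, j }.
Union: FIRST(A) = { d, f, j }.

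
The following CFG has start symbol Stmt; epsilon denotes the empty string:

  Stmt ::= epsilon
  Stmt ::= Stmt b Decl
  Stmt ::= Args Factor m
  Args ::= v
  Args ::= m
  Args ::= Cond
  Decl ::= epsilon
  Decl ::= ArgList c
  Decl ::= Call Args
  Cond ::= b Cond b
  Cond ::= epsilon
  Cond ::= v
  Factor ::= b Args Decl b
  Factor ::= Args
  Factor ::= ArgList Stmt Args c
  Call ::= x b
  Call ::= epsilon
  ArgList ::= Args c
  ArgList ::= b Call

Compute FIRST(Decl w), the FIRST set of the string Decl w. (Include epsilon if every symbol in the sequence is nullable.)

{ b, c, m, v, w, x }

Add FIRST(Decl)\{epsilon} = { b, c, m, v, x }; Decl is nullable, continue.
w is a terminal; add {w} and stop.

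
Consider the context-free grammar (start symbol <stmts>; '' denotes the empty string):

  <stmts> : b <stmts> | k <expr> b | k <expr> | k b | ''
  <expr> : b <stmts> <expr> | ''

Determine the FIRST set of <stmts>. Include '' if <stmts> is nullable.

<stmts> : b <stmts> contributes {b}.
<stmts> : k <expr> b contributes {k}.
<stmts> : k <expr> contributes {k}.
<stmts> : k b contributes {k}.
<stmts> : '' contributes ''.
Union: FIRST(<stmts>) = { b, k, '' }.

{ b, k, '' }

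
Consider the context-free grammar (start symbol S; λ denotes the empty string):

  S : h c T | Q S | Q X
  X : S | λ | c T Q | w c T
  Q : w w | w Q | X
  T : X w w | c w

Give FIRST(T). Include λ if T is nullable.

From T : X w w: X nullable, take FIRST(X) ∪ {w} = { c, h, w }.
T : c w contributes {c}.
Union: FIRST(T) = { c, h, w }.

{ c, h, w }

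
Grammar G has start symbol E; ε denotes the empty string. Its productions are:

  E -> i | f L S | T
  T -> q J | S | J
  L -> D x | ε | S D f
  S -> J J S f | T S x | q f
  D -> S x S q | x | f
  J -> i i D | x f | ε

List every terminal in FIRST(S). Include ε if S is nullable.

{ i, q, x }

From S -> J J S f: J, J nullable, take FIRST(J) ∪ FIRST(J) ∪ FIRST(S) = { i, q, x }.
From S -> T S x: T nullable, take FIRST(T) ∪ FIRST(S) = { i, q, x }.
S -> q f contributes {q}.
Union: FIRST(S) = { i, q, x }.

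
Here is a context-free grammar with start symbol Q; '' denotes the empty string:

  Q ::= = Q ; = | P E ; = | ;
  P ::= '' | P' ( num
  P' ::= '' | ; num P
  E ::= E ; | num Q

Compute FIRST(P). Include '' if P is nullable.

{ (, ;, '' }

P ::= '' contributes ''.
From P ::= P' ( num: P' nullable, take FIRST(P') ∪ {(} = { (, ; }.
Union: FIRST(P) = { (, ;, '' }.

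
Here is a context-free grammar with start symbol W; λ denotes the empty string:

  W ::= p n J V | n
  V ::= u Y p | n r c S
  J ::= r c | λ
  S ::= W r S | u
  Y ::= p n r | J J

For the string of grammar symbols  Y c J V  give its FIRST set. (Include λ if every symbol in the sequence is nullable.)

Add FIRST(Y)\{λ} = { p, r }; Y is nullable, continue.
c is a terminal; add {c} and stop.

{ c, p, r }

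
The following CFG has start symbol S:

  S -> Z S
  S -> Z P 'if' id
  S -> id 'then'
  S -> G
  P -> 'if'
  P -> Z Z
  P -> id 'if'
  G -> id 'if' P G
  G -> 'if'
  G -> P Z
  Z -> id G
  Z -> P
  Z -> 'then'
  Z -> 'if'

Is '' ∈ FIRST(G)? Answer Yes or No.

No

No nonterminal in this grammar is nullable.
No production of G has an RHS whose symbols are all nullable, so G is not nullable.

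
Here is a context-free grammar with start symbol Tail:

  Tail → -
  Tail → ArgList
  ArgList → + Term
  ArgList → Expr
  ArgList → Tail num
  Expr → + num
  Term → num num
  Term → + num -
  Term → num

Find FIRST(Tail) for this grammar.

Tail → - contributes {-}.
From Tail → ArgList: add FIRST(ArgList) = { +, - }.
Union: FIRST(Tail) = { +, - }.

{ +, - }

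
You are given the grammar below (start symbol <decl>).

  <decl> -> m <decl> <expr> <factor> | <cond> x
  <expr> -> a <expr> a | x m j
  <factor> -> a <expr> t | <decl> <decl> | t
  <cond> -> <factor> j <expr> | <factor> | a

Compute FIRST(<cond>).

From <cond> -> <factor> j <expr>: add FIRST(<factor>) = { a, m, t }.
From <cond> -> <factor>: add FIRST(<factor>) = { a, m, t }.
<cond> -> a contributes {a}.
Union: FIRST(<cond>) = { a, m, t }.

{ a, m, t }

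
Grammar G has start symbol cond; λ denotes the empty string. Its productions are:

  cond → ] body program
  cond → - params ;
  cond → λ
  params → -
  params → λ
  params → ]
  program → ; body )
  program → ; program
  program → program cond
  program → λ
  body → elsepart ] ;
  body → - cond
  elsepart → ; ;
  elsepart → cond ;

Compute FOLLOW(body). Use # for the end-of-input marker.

{ #, ), -, ;, ] }

In cond → ] body program: add FIRST(program)\{λ} = { -, ;, ] }.
  Since program is nullable, also add FOLLOW(cond) = { #, ), -, ;, ] }.
In program → ; body ): add FIRST()) = { ) }.
Union: FOLLOW(body) = { #, ), -, ;, ] }.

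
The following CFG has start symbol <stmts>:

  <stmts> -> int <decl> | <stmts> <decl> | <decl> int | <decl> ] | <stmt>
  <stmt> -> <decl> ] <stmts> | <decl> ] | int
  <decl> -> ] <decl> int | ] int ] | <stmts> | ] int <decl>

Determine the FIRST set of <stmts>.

<stmts> -> int <decl> contributes {int}.
From <stmts> -> <stmts> <decl>: add FIRST(<stmts>) = { ], int }.
From <stmts> -> <decl> int: add FIRST(<decl>) = { ], int }.
From <stmts> -> <decl> ]: add FIRST(<decl>) = { ], int }.
From <stmts> -> <stmt>: add FIRST(<stmt>) = { ], int }.
Union: FIRST(<stmts>) = { ], int }.

{ ], int }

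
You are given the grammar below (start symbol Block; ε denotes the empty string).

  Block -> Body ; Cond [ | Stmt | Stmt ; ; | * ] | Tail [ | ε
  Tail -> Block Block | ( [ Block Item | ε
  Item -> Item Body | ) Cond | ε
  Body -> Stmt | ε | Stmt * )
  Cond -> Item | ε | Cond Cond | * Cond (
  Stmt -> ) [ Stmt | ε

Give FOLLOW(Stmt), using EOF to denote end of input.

{ EOF, (, ), *, ;, [ }

In Block -> Stmt: Stmt is at the end, add FOLLOW(Block) = { EOF, (, ), *, ;, [ }.
In Block -> Stmt ; ;: add FIRST(; ;) = { ; }.
In Body -> Stmt: Stmt is at the end, add FOLLOW(Body) = { (, ), *, ;, [ }.
In Body -> Stmt * ): add FIRST(* )) = { * }.
In Stmt -> ) [ Stmt: Stmt is at the end, add FOLLOW(Stmt) = { EOF, (, ), *, ;, [ }.
Union: FOLLOW(Stmt) = { EOF, (, ), *, ;, [ }.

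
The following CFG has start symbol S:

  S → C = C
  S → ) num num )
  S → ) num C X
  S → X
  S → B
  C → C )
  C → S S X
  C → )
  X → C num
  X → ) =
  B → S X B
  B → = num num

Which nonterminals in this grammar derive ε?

{ } (none)

No nonterminal has an empty production or an RHS whose symbols are all nullable.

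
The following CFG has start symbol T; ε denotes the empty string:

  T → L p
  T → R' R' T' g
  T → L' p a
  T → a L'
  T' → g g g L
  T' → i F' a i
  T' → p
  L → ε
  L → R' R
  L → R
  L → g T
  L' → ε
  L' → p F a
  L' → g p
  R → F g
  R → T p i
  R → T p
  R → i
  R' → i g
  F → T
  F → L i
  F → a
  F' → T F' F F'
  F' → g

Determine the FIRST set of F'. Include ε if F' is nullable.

{ a, g, i, p }

From F' → T F' F F': add FIRST(T) = { a, g, i, p }.
F' → g contributes {g}.
Union: FIRST(F') = { a, g, i, p }.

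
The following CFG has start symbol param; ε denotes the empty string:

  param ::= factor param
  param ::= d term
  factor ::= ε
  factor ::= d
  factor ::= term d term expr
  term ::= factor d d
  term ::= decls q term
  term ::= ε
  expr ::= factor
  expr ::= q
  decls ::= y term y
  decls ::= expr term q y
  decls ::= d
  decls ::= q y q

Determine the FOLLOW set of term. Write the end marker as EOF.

{ EOF, d, q, y }

In param ::= d term: term is at the end, add FOLLOW(param) = { EOF }.
In factor ::= term d term expr: add FIRST(d term expr) = { d }.
In factor ::= term d term expr: add FIRST(expr)\{ε} = { d, q, y }.
  Since expr is nullable, also add FOLLOW(factor) = { d, q, y }.
In term ::= decls q term: term is at the end, add FOLLOW(term) = { EOF, d, q, y }.
In decls ::= y term y: add FIRST(y) = { y }.
In decls ::= expr term q y: add FIRST(q y) = { q }.
Union: FOLLOW(term) = { EOF, d, q, y }.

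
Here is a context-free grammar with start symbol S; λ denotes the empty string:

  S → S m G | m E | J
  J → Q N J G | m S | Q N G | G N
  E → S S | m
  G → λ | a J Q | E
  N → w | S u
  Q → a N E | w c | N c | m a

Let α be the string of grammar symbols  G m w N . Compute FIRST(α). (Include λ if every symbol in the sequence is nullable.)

{ a, m, w }

Add FIRST(G)\{λ} = { a, m, w }; G is nullable, continue.
m is a terminal; add {m} and stop.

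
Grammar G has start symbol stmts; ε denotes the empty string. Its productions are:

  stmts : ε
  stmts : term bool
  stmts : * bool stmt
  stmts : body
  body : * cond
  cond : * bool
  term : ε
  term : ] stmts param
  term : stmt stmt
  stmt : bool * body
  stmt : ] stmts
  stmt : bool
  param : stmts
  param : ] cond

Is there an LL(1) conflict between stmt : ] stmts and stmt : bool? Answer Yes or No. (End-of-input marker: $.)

No

FIRST(] stmts) = { ] } and FIRST(bool) = { bool }.
The FIRST sets are disjoint and neither alternative is nullable — no conflict.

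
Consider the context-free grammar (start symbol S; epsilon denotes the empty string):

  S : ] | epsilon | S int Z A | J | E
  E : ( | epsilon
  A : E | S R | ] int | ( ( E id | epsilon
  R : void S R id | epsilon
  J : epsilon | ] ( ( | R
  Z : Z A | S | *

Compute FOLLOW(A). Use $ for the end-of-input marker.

In S : S int Z A: A is at the end, add FOLLOW(S) = { $, (, ], id, int, void }.
In Z : Z A: A is at the end, add FOLLOW(Z) = { $, (, ], id, int, void }.
Union: FOLLOW(A) = { $, (, ], id, int, void }.

{ $, (, ], id, int, void }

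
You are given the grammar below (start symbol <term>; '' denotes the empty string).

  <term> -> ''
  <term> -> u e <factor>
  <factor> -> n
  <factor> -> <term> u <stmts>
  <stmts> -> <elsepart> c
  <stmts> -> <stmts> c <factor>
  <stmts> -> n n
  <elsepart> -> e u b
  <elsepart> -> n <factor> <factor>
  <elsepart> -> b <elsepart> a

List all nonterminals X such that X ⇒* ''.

Directly nullable (have an ''-production): <term>.
No other nonterminal has a production whose RHS symbols are all nullable.

{ <term> }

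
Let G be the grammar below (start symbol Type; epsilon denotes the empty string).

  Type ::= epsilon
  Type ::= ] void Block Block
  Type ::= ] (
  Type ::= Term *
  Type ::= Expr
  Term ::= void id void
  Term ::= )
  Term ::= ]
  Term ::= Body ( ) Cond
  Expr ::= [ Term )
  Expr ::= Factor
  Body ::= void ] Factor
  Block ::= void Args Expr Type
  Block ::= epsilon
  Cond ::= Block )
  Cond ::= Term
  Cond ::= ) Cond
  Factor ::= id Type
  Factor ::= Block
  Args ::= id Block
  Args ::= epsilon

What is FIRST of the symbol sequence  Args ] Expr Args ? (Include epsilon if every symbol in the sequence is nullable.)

Add FIRST(Args)\{epsilon} = { id }; Args is nullable, continue.
] is a terminal; add {]} and stop.

{ ], id }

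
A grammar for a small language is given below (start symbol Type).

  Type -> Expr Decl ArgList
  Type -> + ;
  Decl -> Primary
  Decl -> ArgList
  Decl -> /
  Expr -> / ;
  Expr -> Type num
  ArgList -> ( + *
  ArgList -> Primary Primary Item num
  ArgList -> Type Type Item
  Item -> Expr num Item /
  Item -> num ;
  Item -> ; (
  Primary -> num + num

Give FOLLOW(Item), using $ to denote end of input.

{ $, (, +, /, ;, num }

In ArgList -> Primary Primary Item num: add FIRST(num) = { num }.
In ArgList -> Type Type Item: Item is at the end, add FOLLOW(ArgList) = { $, (, +, /, ;, num }.
In Item -> Expr num Item /: add FIRST(/) = { / }.
Union: FOLLOW(Item) = { $, (, +, /, ;, num }.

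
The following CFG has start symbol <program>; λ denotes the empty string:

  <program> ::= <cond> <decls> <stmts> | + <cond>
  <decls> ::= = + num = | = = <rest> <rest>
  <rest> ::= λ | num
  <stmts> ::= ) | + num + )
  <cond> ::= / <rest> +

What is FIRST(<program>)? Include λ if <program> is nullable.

From <program> ::= <cond> <decls> <stmts>: add FIRST(<cond>) = { / }.
<program> ::= + <cond> contributes {+}.
Union: FIRST(<program>) = { +, / }.

{ +, / }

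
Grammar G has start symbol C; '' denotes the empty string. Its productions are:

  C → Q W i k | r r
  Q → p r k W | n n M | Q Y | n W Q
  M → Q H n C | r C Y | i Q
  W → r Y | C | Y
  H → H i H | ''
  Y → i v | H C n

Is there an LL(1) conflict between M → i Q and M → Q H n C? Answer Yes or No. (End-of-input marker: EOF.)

No

FIRST(i Q) = { i } and FIRST(Q H n C) = { n, p }.
The FIRST sets are disjoint and neither alternative is nullable — no conflict.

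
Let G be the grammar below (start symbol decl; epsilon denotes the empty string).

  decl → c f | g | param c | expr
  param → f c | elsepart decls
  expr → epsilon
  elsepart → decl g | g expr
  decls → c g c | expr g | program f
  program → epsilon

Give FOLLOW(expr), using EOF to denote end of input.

In decl → expr: expr is at the end, add FOLLOW(decl) = { EOF, g }.
In elsepart → g expr: expr is at the end, add FOLLOW(elsepart) = { c, f, g }.
In decls → expr g: add FIRST(g) = { g }.
Union: FOLLOW(expr) = { EOF, c, f, g }.

{ EOF, c, f, g }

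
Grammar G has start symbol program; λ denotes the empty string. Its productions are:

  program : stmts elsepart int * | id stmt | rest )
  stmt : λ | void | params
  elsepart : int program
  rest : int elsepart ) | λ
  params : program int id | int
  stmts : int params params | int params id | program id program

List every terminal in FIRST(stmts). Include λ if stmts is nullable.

stmts : int params params contributes {int}.
stmts : int params id contributes {int}.
From stmts : program id program: add FIRST(program) = { ), id, int }.
Union: FIRST(stmts) = { ), id, int }.

{ ), id, int }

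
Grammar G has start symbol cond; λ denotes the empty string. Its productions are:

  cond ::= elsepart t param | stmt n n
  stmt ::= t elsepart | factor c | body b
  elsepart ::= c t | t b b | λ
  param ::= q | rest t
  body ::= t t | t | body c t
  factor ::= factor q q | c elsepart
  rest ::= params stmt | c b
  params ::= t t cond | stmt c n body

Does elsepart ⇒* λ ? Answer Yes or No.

Yes

elsepart has an λ-production, so elsepart ⇒ λ.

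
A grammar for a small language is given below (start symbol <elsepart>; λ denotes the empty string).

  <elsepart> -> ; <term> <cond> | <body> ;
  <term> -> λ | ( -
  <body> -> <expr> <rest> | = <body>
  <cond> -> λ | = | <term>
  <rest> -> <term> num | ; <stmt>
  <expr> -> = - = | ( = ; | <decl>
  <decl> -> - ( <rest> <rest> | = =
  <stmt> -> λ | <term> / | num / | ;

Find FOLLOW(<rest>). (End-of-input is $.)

{ (, ;, num }

In <body> -> <expr> <rest>: <rest> is at the end, add FOLLOW(<body>) = { ; }.
In <decl> -> - ( <rest> <rest>: add FIRST(<rest>) = { (, ;, num }.
In <decl> -> - ( <rest> <rest>: <rest> is at the end, add FOLLOW(<decl>) = { (, ;, num }.
Union: FOLLOW(<rest>) = { (, ;, num }.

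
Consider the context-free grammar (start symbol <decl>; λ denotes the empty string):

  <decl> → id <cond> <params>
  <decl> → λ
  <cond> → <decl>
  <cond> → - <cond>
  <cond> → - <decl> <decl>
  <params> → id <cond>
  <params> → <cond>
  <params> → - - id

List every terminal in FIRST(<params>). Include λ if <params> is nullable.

{ -, id, λ }

<params> → id <cond> contributes {id}.
From <params> → <cond>: add FIRST(<cond>) = { -, id, λ } (including λ since <cond> is nullable).
<params> → - - id contributes {-}.
Union: FIRST(<params>) = { -, id, λ }.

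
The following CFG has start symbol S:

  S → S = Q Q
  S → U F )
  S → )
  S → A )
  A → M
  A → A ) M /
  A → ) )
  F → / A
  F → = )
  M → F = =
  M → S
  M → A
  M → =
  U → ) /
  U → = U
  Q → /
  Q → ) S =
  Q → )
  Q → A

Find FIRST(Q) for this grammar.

Q → / contributes {/}.
Q → ) S = contributes {)}.
Q → ) contributes {)}.
From Q → A: add FIRST(A) = { ), /, = }.
Union: FIRST(Q) = { ), /, = }.

{ ), /, = }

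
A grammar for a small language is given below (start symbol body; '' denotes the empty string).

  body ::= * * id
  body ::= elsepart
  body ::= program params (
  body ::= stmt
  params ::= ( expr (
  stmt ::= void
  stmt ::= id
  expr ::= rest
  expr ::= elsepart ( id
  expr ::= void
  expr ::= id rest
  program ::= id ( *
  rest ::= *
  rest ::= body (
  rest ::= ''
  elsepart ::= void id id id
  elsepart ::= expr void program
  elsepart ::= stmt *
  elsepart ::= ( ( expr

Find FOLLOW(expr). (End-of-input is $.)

{ $, (, void }

In params ::= ( expr (: add FIRST(() = { ( }.
In elsepart ::= expr void program: add FIRST(void program) = { void }.
In elsepart ::= ( ( expr: expr is at the end, add FOLLOW(elsepart) = { $, ( }.
Union: FOLLOW(expr) = { $, (, void }.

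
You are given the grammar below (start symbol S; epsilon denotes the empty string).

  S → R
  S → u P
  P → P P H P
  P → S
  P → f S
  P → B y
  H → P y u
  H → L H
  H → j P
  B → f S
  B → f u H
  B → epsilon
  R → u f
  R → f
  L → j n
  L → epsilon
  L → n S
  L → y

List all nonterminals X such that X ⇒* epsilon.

{ B, L }

Directly nullable (have an epsilon-production): B, L.
No other nonterminal has a production whose RHS symbols are all nullable.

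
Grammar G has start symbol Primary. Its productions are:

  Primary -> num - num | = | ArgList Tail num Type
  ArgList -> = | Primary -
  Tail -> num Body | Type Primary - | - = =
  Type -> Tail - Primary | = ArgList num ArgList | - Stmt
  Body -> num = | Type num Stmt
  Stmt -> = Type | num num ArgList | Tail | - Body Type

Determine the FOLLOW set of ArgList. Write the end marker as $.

{ $, -, =, num }

In Primary -> ArgList Tail num Type: add FIRST(Tail num Type) = { -, =, num }.
In Type -> = ArgList num ArgList: add FIRST(num ArgList) = { num }.
In Type -> = ArgList num ArgList: ArgList is at the end, add FOLLOW(Type) = { $, -, =, num }.
In Stmt -> num num ArgList: ArgList is at the end, add FOLLOW(Stmt) = { $, -, =, num }.
Union: FOLLOW(ArgList) = { $, -, =, num }.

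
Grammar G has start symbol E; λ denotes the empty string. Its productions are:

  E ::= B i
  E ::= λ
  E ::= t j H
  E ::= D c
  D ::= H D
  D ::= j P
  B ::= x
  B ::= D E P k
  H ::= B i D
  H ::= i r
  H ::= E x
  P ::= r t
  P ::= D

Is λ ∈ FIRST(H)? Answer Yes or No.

No

Nullable nonterminals: E.
No production of H has an RHS whose symbols are all nullable, so H is not nullable.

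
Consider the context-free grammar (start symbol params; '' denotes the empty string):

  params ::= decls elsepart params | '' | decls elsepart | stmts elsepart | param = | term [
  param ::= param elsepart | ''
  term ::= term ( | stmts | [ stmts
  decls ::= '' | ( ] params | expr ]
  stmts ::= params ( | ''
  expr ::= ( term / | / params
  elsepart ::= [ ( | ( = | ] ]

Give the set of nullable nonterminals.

{ decls, param, params, stmts, term }

Directly nullable (have an ''-production): params, param, decls, stmts.
term ::= stmts with every symbol nullable, so term is nullable.
No other nonterminal has a production whose RHS symbols are all nullable.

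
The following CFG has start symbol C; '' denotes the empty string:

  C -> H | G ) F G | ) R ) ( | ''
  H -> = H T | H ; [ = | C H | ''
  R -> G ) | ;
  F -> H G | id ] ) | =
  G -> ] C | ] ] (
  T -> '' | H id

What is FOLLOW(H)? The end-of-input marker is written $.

In C -> H: H is at the end, add FOLLOW(C) = { $, ), ;, =, ], id }.
In H -> = H T: add FIRST(T)\{''} = { ), ;, =, ], id }.
  Since T is nullable, also add FOLLOW(H) = { $, ), ;, =, ], id }.
In H -> H ; [ =: add FIRST(; [ =) = { ; }.
In H -> C H: H is at the end, add FOLLOW(H) = { $, ), ;, =, ], id }.
In F -> H G: add FIRST(G) = { ] }.
In T -> H id: add FIRST(id) = { id }.
Union: FOLLOW(H) = { $, ), ;, =, ], id }.

{ $, ), ;, =, ], id }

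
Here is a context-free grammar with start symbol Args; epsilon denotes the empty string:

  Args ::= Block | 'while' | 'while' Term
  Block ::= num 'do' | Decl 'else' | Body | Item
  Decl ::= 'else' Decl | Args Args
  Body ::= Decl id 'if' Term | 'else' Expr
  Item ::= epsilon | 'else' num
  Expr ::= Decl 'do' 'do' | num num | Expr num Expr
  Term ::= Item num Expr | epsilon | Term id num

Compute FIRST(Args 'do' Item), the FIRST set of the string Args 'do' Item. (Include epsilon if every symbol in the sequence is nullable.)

{ 'do', 'else', 'while', id, num }

Add FIRST(Args)\{epsilon} = { 'else', 'while', id, num }; Args is nullable, continue.
'do' is a terminal; add {'do'} and stop.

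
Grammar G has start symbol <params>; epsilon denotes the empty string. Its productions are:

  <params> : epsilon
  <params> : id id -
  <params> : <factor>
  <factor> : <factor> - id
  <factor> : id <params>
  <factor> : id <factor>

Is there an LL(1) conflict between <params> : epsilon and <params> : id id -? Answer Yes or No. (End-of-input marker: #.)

FIRST(epsilon) = { epsilon } and FIRST(id id -) = { id }.
The first is nullable but FOLLOW(<params>) = { #, - } is disjoint from FIRST of the second.

No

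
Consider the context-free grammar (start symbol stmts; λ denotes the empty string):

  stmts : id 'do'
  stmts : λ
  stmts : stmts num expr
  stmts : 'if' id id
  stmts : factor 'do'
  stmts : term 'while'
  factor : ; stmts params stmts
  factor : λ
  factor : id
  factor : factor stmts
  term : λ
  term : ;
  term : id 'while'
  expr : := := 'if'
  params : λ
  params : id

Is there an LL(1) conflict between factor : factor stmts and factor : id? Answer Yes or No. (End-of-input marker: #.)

FIRST(factor stmts) = { 'do', 'if', 'while', ;, id, num, λ } and FIRST(id) = { id }.
Both contain id, so the two alternatives are not disjoint — LL(1) conflict.

Yes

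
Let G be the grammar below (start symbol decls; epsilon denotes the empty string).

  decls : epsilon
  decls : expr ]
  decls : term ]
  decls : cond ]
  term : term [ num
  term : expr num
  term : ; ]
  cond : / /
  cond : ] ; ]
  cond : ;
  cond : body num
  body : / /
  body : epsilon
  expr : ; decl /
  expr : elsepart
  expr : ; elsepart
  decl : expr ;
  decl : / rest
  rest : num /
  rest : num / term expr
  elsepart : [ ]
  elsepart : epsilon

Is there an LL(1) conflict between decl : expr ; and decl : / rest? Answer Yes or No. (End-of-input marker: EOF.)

No

FIRST(expr ;) = { ;, [ } and FIRST(/ rest) = { / }.
The FIRST sets are disjoint and neither alternative is nullable — no conflict.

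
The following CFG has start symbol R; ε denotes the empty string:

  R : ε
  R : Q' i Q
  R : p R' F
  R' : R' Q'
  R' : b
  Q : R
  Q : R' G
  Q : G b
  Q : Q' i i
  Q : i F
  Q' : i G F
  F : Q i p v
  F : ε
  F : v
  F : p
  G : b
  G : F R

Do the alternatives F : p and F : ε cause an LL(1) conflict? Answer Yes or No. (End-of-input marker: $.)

Yes

FIRST(p) = { p } and FIRST(ε) = { ε }.
The second alternative is nullable and FOLLOW(F) = { $, b, i, p, v } shares p with FIRST of the first — conflict.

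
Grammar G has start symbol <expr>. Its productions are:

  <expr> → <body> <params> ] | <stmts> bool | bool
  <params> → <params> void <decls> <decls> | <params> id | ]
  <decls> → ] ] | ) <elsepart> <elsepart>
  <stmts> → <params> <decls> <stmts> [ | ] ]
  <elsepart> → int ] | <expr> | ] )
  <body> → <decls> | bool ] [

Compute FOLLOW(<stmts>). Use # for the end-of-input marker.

{ [, bool }

In <expr> → <stmts> bool: add FIRST(bool) = { bool }.
In <stmts> → <params> <decls> <stmts> [: add FIRST([) = { [ }.
Union: FOLLOW(<stmts>) = { [, bool }.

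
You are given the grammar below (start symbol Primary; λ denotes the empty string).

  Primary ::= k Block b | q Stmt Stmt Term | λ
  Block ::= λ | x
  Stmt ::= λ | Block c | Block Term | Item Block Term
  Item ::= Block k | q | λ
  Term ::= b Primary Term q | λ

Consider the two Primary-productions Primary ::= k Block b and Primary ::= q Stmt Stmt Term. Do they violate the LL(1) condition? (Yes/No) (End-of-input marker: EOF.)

FIRST(k Block b) = { k } and FIRST(q Stmt Stmt Term) = { q }.
The FIRST sets are disjoint and neither alternative is nullable — no conflict.

No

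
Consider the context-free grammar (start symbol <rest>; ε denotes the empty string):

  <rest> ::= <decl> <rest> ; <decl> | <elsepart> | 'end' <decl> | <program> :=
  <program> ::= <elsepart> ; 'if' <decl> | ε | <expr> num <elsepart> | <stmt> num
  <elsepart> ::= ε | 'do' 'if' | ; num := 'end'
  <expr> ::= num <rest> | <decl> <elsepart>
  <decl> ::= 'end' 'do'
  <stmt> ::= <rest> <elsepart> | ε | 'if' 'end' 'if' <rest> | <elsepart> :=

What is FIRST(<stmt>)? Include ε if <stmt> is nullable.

From <stmt> ::= <rest> <elsepart>: <rest>, <elsepart> nullable, take FIRST(<rest>) ∪ FIRST(<elsepart>) = { 'do', 'end', 'if', :=, ;, num }; also ε since the whole RHS is nullable.
<stmt> ::= ε contributes ε.
<stmt> ::= 'if' 'end' 'if' <rest> contributes {'if'}.
From <stmt> ::= <elsepart> :=: <elsepart> nullable, take FIRST(<elsepart>) ∪ {:=} = { 'do', :=, ; }.
Union: FIRST(<stmt>) = { 'do', 'end', 'if', :=, ;, num, ε }.

{ 'do', 'end', 'if', :=, ;, num, ε }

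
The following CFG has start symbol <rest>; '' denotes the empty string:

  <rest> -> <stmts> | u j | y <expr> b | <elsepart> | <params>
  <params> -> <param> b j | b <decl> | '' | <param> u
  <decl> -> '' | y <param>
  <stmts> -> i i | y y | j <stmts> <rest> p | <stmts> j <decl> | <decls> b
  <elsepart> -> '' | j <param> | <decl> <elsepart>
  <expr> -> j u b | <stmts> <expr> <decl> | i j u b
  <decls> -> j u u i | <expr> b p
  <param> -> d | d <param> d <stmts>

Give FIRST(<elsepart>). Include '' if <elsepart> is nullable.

{ j, y, '' }

<elsepart> -> '' contributes ''.
<elsepart> -> j <param> contributes {j}.
From <elsepart> -> <decl> <elsepart>: <decl>, <elsepart> nullable, take FIRST(<decl>) ∪ FIRST(<elsepart>) = { j, y }; also '' since the whole RHS is nullable.
Union: FIRST(<elsepart>) = { j, y, '' }.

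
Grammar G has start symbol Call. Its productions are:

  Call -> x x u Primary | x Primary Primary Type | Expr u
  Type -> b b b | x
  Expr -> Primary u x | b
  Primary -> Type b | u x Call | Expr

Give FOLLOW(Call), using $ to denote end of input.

{ $, b, u, x }

Call is the start symbol, so $ ∈ FOLLOW(Call).
In Primary -> u x Call: Call is at the end, add FOLLOW(Primary) = { $, b, u, x }.
Union: FOLLOW(Call) = { $, b, u, x }.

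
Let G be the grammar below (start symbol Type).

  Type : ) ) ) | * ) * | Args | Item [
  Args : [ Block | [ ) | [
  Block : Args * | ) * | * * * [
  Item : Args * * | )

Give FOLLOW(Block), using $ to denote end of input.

In Args : [ Block: Block is at the end, add FOLLOW(Args) = { $, * }.
Union: FOLLOW(Block) = { $, * }.

{ $, * }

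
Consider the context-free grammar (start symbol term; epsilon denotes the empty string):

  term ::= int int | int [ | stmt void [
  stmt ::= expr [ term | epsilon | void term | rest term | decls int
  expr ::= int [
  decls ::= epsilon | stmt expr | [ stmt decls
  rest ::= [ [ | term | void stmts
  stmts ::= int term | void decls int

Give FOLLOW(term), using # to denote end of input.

term is the start symbol, so # ∈ FOLLOW(term).
In stmt ::= expr [ term: term is at the end, add FOLLOW(stmt) = { [, int, void }.
In stmt ::= void term: term is at the end, add FOLLOW(stmt) = { [, int, void }.
In stmt ::= rest term: term is at the end, add FOLLOW(stmt) = { [, int, void }.
In rest ::= term: term is at the end, add FOLLOW(rest) = { [, int, void }.
In stmts ::= int term: term is at the end, add FOLLOW(stmts) = { [, int, void }.
Union: FOLLOW(term) = { #, [, int, void }.

{ #, [, int, void }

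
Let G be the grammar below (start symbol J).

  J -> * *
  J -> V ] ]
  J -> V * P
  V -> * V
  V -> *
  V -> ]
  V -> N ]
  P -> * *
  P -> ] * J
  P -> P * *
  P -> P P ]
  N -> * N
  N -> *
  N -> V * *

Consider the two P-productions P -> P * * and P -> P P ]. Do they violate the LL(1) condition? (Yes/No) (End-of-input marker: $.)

Yes

FIRST(P * *) = { *, ] } and FIRST(P P ]) = { *, ] }.
Both contain *, so the two alternatives are not disjoint — LL(1) conflict.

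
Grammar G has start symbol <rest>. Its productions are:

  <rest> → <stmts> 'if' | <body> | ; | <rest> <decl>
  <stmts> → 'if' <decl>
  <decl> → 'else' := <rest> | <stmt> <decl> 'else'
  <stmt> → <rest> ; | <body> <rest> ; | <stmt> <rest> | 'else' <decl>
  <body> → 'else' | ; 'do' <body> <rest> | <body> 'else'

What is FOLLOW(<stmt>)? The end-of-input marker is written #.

{ 'else', 'if', ; }

In <decl> → <stmt> <decl> 'else': add FIRST(<decl> 'else') = { 'else', 'if', ; }.
In <stmt> → <stmt> <rest>: add FIRST(<rest>) = { 'else', 'if', ; }.
Union: FOLLOW(<stmt>) = { 'else', 'if', ; }.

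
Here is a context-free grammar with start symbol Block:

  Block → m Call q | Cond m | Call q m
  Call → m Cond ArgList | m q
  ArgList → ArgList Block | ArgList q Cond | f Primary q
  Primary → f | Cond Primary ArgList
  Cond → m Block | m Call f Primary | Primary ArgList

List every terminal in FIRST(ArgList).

{ f }

From ArgList → ArgList Block: add FIRST(ArgList) = { f }.
From ArgList → ArgList q Cond: add FIRST(ArgList) = { f }.
ArgList → f Primary q contributes {f}.
Union: FIRST(ArgList) = { f }.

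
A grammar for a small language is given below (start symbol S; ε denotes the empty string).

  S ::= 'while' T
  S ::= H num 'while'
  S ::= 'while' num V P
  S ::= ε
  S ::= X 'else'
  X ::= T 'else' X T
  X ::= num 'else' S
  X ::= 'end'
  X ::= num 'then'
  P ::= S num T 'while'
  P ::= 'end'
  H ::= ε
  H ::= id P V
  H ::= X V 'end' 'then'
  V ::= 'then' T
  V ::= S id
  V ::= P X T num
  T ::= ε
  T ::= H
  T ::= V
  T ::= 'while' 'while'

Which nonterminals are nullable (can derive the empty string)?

{ H, S, T }

Directly nullable (have an ε-production): S, H, T.
No other nonterminal has a production whose RHS symbols are all nullable.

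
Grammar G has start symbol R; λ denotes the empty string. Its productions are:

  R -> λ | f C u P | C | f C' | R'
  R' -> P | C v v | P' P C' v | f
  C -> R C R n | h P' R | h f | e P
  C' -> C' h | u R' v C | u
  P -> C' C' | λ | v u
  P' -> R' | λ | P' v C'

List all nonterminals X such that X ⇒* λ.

{ P, P', R, R' }

Directly nullable (have an λ-production): R, P, P'.
R' -> P with every symbol nullable, so R' is nullable.
No other nonterminal has a production whose RHS symbols are all nullable.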